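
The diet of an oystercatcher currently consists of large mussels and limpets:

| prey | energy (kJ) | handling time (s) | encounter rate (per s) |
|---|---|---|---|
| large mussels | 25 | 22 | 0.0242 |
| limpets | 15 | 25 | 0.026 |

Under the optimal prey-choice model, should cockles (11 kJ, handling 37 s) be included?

No

Current rate: (0.0242×25 + 0.026×15)/(1 + 0.0242×22 + 0.026×25) = 0.4559 kJ/s.
Profitability of cockles: 11/37 = 0.2973 kJ/s.
Since 0.2973 < R, time spent handling cockles is better spent searching.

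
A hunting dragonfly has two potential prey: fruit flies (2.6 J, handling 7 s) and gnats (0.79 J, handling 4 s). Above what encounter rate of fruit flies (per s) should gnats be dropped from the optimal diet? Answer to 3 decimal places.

0.162 per s

Drop gnats once their profitability E₂/h₂ falls below the rate achievable on fruit flies alone: E₂/h₂ = λE₁/(1 + λh₁).
Solve for λ: λE₁h₂ = E₂(1 + λh₁) → λ(E₁h₂ − E₂h₁) = E₂ → λ = E₂/(E₁h₂ − E₂h₁).
λ = 0.79/(2.6×4 − 0.79×7) = 0.79/4.87 = 0.1622 per s.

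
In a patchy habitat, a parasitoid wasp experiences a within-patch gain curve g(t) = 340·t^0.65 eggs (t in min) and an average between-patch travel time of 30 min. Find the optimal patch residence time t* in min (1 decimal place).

55.7 min

Maximise g(t)/(T+t): set derivative to zero → g'(t)(T+t) = g(t).
g'(t) = 0.65·340·t^-0.35. Setting 0.65·340·t^-0.35 = 340·t^0.65/(30+t) gives 0.65(30+t) = t, so 0.35·t = 0.65×30.
t* = 0.65×30/0.35 = 55.71 min.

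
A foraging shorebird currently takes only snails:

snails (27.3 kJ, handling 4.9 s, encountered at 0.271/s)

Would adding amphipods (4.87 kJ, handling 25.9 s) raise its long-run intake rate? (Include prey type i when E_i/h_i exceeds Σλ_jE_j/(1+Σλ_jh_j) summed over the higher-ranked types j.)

Intake rate on the current diet: R = (0.271×27.3) / (1 + 0.271×4.9) = 7.398/2.328 = 3.178 kJ/s.
Profitability of amphipods: 4.87/25.9 = 0.188 kJ/s.
0.188 < 3.178, so adding amphipods would lower the average — exclude it.

No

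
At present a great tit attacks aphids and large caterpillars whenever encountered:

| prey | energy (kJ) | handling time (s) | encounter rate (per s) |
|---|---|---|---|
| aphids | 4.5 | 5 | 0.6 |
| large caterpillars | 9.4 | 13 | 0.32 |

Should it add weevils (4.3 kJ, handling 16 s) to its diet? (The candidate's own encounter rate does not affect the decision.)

Intake rate on the current diet: R = (0.6×4.5 + 0.32×9.4) / (1 + 0.6×5 + 0.32×13) = 5.708/8.16 = 0.6995 kJ/s.
weevils: E/h = 4.3/16 = 0.2687 kJ/s.
0.2687 < 0.6995, so adding weevils would lower the average — exclude it.

No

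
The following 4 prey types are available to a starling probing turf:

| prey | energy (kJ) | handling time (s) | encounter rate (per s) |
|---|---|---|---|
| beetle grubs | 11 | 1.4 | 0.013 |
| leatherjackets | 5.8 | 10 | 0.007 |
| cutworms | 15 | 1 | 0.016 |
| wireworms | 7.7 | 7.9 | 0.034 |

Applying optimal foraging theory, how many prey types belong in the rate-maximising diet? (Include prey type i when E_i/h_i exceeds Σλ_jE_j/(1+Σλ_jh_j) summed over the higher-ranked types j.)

Profitabilities (E/h, kJ/s): cutworms 15, beetle grubs 7.86, wireworms 0.975, leatherjackets 0.58. Add prey in this order while the next type's profitability exceeds the intake rate on those already taken.
Rate on top 1: 0.2362. beetle grubs: 7.86 > 0.2362 → include.
Rate on top 2: 0.3703. wireworms: 0.975 > 0.3703 → include.
Rate on top 3: 0.4949. leatherjackets: 0.58 > 0.4949 → include.
Optimal diet: cutworms, beetle grubs, wireworms, leatherjackets — 4 of 4 types.

4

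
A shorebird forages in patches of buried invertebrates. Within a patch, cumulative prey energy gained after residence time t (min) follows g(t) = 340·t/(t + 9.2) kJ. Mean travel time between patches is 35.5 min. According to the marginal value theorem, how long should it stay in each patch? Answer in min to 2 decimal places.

Maximise g(t)/(T+t): set derivative to zero → g'(t)(T+t) = g(t).
g'(t) = 340·9.2/(t + 9.2)². Setting 340·9.2/(t+9.2)² = 340t/[(t+9.2)(35.5+t)] gives 9.2(35.5+t) = t(t+9.2), so t² = 9.2×35.5 = 326.6.
t* = √326.6 = 18.07 min.

18.07 min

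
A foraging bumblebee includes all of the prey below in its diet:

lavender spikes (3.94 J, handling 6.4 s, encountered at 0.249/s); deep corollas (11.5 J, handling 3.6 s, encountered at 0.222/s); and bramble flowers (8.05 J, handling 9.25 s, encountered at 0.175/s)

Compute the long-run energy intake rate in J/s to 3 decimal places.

Energy encountered per unit search time: 0.249×3.94 + 0.222×11.5 + 0.175×8.05 = 4.943 J/s.
Handling time per unit search time: 0.249×6.4 + 0.222×3.6 + 0.175×9.25 = 4.012.
Rate = 4.943/(1 + 4.012) = 0.9863 J/s.

0.986 J/s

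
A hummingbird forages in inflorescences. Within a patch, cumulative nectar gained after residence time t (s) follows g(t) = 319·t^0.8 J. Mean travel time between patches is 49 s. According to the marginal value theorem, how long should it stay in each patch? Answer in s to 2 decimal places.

196.00 s

By the marginal value theorem, leave when the instantaneous gain rate g'(t) equals the habitat-wide average g(t)/(T + t).
g'(t) = 0.8·319·t^-0.2. Setting 0.8·319·t^-0.2 = 319·t^0.8/(49+t) gives 0.8(49+t) = t, so 0.20·t = 0.8×49.
t* = 0.8×49/0.20 = 196 s.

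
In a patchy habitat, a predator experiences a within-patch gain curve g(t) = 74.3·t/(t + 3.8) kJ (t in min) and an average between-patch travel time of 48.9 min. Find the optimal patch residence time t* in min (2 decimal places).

By the marginal value theorem, leave when the instantaneous gain rate g'(t) equals the habitat-wide average g(t)/(T + t).
g'(t) = 74.3·3.8/(t + 3.8)². Setting 74.3·3.8/(t+3.8)² = 74.3t/[(t+3.8)(48.9+t)] gives 3.8(48.9+t) = t(t+3.8), so t² = 3.8×48.9 = 185.8.
t* = √185.8 = 13.63 min.

13.63 min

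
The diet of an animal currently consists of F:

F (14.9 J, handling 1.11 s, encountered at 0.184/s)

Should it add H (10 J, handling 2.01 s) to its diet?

Current rate: (0.184×14.9)/(1 + 0.184×1.11) = 2.277 J/s.
H: E/h = 10/2.01 = 4.975 J/s.
4.975 > 2.277, so adding H raises the average — include it.

Yes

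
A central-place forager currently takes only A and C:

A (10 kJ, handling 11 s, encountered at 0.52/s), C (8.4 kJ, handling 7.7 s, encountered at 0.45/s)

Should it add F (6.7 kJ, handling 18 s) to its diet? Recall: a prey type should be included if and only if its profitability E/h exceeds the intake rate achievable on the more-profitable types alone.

No

Intake rate on the current diet: R = (0.52×10 + 0.45×8.4) / (1 + 0.52×11 + 0.45×7.7) = 8.98/10.19 = 0.8817 kJ/s.
Profitability of F: 6.7/18 = 0.3722 kJ/s.
0.3722 < 0.8817, so adding F would lower the average — exclude it.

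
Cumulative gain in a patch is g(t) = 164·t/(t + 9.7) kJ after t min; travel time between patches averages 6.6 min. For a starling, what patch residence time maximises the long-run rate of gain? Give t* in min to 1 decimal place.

Optimal t* satisfies g'(t*) = g(t*)/(T + t*).
g'(t) = 164·9.7/(t + 9.7)². Setting 164·9.7/(t+9.7)² = 164t/[(t+9.7)(6.6+t)] gives 9.7(6.6+t) = t(t+9.7), so t² = 9.7×6.6 = 64.02.
t* = √64.02 = 8.001 min.

8.0 min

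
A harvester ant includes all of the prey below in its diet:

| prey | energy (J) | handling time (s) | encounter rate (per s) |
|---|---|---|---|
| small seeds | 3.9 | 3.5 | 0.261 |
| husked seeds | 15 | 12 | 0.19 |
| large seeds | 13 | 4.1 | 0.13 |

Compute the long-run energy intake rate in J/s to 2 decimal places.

R = (0.261×3.9 + 0.19×15 + 0.13×13) / (1 + 0.261×3.5 + 0.19×12 + 0.13×4.1) = 5.558/4.726 = 1.176 J/s.

1.18 J/s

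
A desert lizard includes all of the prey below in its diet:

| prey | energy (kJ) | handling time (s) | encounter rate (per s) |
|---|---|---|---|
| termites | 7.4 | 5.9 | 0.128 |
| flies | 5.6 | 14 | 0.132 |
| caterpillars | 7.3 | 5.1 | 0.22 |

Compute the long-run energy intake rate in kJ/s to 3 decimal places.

0.697 kJ/s

R = Σλ_iE_i / (1 + Σλ_ih_i)
Numerator: 0.128×7.4 + 0.132×5.6 + 0.22×7.3 = 3.292
Denominator: 1 + 0.128×5.9 + 0.132×14 + 0.22×5.1 = 4.725
R = 3.292/4.725 = 0.6968 kJ/s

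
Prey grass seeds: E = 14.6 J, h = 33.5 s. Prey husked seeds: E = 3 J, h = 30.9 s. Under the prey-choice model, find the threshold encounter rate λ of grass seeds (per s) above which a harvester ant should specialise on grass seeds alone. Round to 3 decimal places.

0.009 per s

At the threshold, the rate on grass seeds alone equals the profitability of husked seeds: λ·14.6/(1 + λ·33.5) = 3/30.9 = 0.09709.
Rearranging, λ(14.6 − 0.09709×33.5) = 0.09709, so λ = 0.09709/11.35 = 0.008556 per s.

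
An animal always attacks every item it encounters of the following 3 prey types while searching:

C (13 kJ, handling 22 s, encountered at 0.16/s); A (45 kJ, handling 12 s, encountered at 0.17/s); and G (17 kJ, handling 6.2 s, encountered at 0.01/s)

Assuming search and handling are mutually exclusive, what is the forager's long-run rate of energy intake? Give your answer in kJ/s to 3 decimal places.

1.495 kJ/s

R = (0.16×13 + 0.17×45 + 0.01×17) / (1 + 0.16×22 + 0.17×12 + 0.01×6.2) = 9.9/6.622 = 1.495 kJ/s.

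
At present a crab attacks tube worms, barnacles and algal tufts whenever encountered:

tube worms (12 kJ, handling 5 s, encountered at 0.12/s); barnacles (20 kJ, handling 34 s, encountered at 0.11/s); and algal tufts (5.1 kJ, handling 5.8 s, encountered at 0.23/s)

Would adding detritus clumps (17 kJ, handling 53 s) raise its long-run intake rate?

No

Intake rate on the current diet: R = (0.12×12 + 0.11×20 + 0.23×5.1) / (1 + 0.12×5 + 0.11×34 + 0.23×5.8) = 4.813/6.674 = 0.7212 kJ/s.
detritus clumps: E/h = 17/53 = 0.3208 kJ/s.
Since 0.3208 < R, time spent handling detritus clumps is better spent searching.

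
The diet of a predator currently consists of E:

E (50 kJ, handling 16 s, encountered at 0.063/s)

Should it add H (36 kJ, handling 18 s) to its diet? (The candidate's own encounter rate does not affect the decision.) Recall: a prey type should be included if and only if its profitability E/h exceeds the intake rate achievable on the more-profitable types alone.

Yes

Intake rate on the current diet: R = (0.063×50) / (1 + 0.063×16) = 3.15/2.008 = 1.569 kJ/s.
Profitability of H: 36/18 = 2 kJ/s.
2 > 1.569, so adding H raises the average — include it.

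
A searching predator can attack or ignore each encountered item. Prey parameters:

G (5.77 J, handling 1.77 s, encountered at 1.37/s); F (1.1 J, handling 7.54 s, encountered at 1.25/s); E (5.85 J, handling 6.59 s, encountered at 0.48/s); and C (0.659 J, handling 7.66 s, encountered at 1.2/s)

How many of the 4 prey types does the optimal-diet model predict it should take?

Profitabilities (E/h, J/s): G 3.26, E 0.888, F 0.146, C 0.086. Add prey in this order while the next type's profitability exceeds the intake rate on those already taken.
Rate on top 1: 2.308. E: 0.888 < 2.308 → exclude; stop.
Optimal diet: G — 1 of 4 types.

1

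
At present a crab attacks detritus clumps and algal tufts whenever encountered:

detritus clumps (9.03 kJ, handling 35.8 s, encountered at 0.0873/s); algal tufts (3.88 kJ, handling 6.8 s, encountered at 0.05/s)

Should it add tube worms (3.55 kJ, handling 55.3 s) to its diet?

Current rate: (0.0873×9.03 + 0.05×3.88)/(1 + 0.0873×35.8 + 0.05×6.8) = 0.22 kJ/s.
Profitability of tube worms: 3.55/55.3 = 0.0642 kJ/s.
0.0642 < 0.22, so adding tube worms would lower the average — exclude it.

No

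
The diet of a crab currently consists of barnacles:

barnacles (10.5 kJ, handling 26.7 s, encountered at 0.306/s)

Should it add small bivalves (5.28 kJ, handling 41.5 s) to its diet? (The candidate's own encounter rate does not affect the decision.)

Current rate: (0.306×10.5)/(1 + 0.306×26.7) = 0.3504 kJ/s.
small bivalves: E/h = 5.28/41.5 = 0.1272 kJ/s.
0.1272 < 0.3504, so adding small bivalves would lower the average — exclude it.

No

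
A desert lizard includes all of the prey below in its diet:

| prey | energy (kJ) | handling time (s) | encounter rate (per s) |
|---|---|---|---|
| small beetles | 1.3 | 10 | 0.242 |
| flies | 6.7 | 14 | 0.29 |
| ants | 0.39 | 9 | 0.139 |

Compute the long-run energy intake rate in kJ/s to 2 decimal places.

R = Σλ_iE_i / (1 + Σλ_ih_i)
Numerator: 0.242×1.3 + 0.29×6.7 + 0.139×0.39 = 2.312
Denominator: 1 + 0.242×10 + 0.29×14 + 0.139×9 = 8.731
R = 2.312/8.731 = 0.2648 kJ/s

0.26 kJ/s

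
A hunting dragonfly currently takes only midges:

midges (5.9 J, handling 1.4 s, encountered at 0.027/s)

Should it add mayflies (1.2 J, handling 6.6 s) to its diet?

Yes

Intake rate on the current diet: R = (0.027×5.9) / (1 + 0.027×1.4) = 0.1593/1.038 = 0.1535 J/s.
mayflies: E/h = 1.2/6.6 = 0.1818 J/s.
0.1818 > 0.1535, so adding mayflies raises the average — include it.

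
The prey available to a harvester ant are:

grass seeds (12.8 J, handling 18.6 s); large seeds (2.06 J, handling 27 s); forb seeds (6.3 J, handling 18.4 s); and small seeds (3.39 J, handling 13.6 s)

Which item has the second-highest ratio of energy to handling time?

forb seeds

Profitability E/h (J/s): grass seeds = 12.8/18.6 = 0.688, large seeds = 2.06/27 = 0.0763, forb seeds = 6.3/18.4 = 0.342, small seeds = 3.39/13.6 = 0.249.
Ranked: grass seeds > forb seeds > small seeds > large seeds.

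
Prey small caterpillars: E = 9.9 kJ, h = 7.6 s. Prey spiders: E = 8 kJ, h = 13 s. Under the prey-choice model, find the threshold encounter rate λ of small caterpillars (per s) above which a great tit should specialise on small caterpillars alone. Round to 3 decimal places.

0.118 per s

The zero-one rule: include spiders iff E₂/h₂ > λE₁/(1+λh₁). Equality gives the switch point.
λE₁h₂ = E₂ + λE₂h₁ ⇒ λ = E₂/(E₁h₂ − E₂h₁) = 8/(128.7 − 60.8) = 0.1178 per s.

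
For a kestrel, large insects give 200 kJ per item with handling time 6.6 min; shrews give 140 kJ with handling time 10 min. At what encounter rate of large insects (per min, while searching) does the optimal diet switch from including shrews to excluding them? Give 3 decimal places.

0.130 per min

Drop shrews once their profitability E₂/h₂ falls below the rate achievable on large insects alone: E₂/h₂ = λE₁/(1 + λh₁).
Solve for λ: λE₁h₂ = E₂(1 + λh₁) → λ(E₁h₂ − E₂h₁) = E₂ → λ = E₂/(E₁h₂ − E₂h₁).
λ = 140/(200×10 − 140×6.6) = 140/1076 = 0.1301 per min.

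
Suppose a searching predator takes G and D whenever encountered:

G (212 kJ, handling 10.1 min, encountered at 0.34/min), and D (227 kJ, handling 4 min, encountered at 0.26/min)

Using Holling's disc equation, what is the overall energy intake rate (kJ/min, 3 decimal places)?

23.950 kJ/min

R = (0.34×212 + 0.26×227) / (1 + 0.34×10.1 + 0.26×4) = 131.1/5.474 = 23.95 kJ/min.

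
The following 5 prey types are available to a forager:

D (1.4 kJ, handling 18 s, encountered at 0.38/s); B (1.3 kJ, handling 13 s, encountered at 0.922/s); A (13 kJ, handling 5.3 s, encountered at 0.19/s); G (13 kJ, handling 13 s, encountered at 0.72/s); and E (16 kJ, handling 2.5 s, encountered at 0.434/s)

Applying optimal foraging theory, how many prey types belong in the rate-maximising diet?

1

E/h in descending order: E 6.4, A 2.45, G 1, B 0.1, D 0.0778 kJ/s. The optimal diet is the largest prefix of this list for which every included type satisfies E_i/h_i > R on the types above it.
Rate on top 1: 3.33. A: 2.45 < 3.33 → exclude; stop.
Optimal diet: E — 1 of 5 types.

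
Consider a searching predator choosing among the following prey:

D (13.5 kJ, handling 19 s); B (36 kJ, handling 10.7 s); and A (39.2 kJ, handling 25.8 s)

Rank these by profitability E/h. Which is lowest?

D

In descending order of E/h:
B: 36/10.7 = 3.36 kJ/s
A: 39.2/25.8 = 1.52 kJ/s
D: 13.5/19 = 0.711 kJ/s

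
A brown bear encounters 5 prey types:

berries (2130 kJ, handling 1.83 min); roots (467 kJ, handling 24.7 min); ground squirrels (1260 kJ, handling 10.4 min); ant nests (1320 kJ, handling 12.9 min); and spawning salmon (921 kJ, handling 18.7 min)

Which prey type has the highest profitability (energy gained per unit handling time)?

Profitability E/h (kJ/min): berries = 2130/1.83 = 1.16e+03, roots = 467/24.7 = 18.9, ground squirrels = 1260/10.4 = 121, ant nests = 1320/12.9 = 102, spawning salmon = 921/18.7 = 49.3.
Ranked: berries > ground squirrels > ant nests > spawning salmon > roots.

berries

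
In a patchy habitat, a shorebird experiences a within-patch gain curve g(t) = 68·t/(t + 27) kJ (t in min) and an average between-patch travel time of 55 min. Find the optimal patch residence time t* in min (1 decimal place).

By the marginal value theorem, leave when the instantaneous gain rate g'(t) equals the habitat-wide average g(t)/(T + t).
g'(t) = 68·27/(t + 27)². Setting 68·27/(t+27)² = 68t/[(t+27)(55+t)] gives 27(55+t) = t(t+27), so t² = 27×55 = 1485.
t* = √1485 = 38.54 min.

38.5 min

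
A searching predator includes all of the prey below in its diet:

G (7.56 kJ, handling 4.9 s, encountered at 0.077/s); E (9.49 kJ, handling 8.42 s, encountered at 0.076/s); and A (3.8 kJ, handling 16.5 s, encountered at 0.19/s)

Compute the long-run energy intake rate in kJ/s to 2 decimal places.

0.39 kJ/s

Energy encountered per unit search time: 0.077×7.56 + 0.076×9.49 + 0.19×3.8 = 2.025 kJ/s.
Handling time per unit search time: 0.077×4.9 + 0.076×8.42 + 0.19×16.5 = 4.152.
Rate = 2.025/(1 + 4.152) = 0.3931 kJ/s.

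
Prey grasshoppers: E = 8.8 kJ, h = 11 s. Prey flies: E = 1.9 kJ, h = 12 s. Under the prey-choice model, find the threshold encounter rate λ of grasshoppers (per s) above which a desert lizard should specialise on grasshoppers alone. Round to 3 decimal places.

At the threshold, the rate on grasshoppers alone equals the profitability of flies: λ·8.8/(1 + λ·11) = 1.9/12 = 0.1583.
Rearranging, λ(8.8 − 0.1583×11) = 0.1583, so λ = 0.1583/7.058 = 0.02243 per s.

0.022 per s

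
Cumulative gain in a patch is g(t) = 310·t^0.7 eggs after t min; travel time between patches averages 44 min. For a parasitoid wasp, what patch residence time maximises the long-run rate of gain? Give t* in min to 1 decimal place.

102.7 min

Optimal t* satisfies g'(t*) = g(t*)/(T + t*).
g'(t) = 0.7·310·t^-0.3. Setting 0.7·310·t^-0.3 = 310·t^0.7/(44+t) gives 0.7(44+t) = t, so 0.30·t = 0.7×44.
t* = 0.7×44/0.30 = 102.7 min.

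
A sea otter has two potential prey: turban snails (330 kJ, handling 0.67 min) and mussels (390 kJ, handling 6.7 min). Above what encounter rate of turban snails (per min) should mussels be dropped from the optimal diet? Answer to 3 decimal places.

0.200 per min

The zero-one rule: include mussels iff E₂/h₂ > λE₁/(1+λh₁). Equality gives the switch point.
λE₁h₂ = E₂ + λE₂h₁ ⇒ λ = E₂/(E₁h₂ − E₂h₁) = 390/(2211 − 261.3) = 0.2 per min.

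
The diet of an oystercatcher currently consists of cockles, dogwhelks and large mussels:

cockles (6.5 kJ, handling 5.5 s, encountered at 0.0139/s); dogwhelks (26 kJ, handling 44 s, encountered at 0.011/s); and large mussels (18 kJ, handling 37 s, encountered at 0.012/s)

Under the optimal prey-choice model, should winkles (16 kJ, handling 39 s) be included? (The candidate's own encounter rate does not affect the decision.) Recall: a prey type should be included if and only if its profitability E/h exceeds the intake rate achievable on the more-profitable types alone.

Current rate: (0.0139×6.5 + 0.011×26 + 0.012×18)/(1 + 0.0139×5.5 + 0.011×44 + 0.012×37) = 0.2955 kJ/s.
Profitability of winkles: 16/39 = 0.4103 kJ/s.
0.4103 > 0.2955, so adding winkles raises the average — include it.

Yes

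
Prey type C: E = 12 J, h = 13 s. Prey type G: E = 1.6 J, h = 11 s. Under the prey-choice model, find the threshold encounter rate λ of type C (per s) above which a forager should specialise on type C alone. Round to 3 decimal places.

Drop type G once their profitability E₂/h₂ falls below the rate achievable on type C alone: E₂/h₂ = λE₁/(1 + λh₁).
Solve for λ: λE₁h₂ = E₂(1 + λh₁) → λ(E₁h₂ − E₂h₁) = E₂ → λ = E₂/(E₁h₂ − E₂h₁).
λ = 1.6/(12×11 − 1.6×13) = 1.6/111.2 = 0.01439 per s.

0.014 per s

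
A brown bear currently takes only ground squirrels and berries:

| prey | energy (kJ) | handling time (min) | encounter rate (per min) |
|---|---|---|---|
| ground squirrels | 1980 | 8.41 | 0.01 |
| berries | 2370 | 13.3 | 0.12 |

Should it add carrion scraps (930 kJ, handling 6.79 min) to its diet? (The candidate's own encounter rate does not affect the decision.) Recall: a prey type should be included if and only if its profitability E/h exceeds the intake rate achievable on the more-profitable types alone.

Yes

On ground squirrels and berries alone, R = ΣλE/(1+Σλh) = 304.2/2.68 = 113.5 kJ/min.
carrion scraps: E/h = 930/6.79 = 137 kJ/min.
Since 137 > R, including carrion scraps increases the long-run rate.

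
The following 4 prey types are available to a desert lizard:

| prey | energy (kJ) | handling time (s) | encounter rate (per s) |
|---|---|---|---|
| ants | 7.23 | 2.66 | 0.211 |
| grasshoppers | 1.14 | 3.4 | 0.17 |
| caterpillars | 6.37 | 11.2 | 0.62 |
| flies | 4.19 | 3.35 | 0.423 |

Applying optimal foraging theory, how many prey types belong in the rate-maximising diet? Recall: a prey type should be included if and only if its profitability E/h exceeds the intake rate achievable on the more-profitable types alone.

E/h in descending order: ants 2.72, flies 1.25, caterpillars 0.569, grasshoppers 0.335 kJ/s. The optimal diet is the largest prefix of this list for which every included type satisfies E_i/h_i > R on the types above it.
Rate on top 1: 0.9771. flies: 1.25 > 0.9771 → include.
Rate on top 2: 1.107. caterpillars: 0.569 < 1.107 → exclude; stop.
Optimal diet: ants, flies — 2 of 4 types.

2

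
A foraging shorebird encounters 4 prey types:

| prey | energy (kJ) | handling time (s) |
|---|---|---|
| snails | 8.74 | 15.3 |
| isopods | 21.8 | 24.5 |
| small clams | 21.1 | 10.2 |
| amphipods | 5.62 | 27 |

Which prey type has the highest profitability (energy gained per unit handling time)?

Profitability E/h (kJ/s): snails = 8.74/15.3 = 0.571, isopods = 21.8/24.5 = 0.89, small clams = 21.1/10.2 = 2.07, amphipods = 5.62/27 = 0.208.
Ranked: small clams > isopods > snails > amphipods.

small clams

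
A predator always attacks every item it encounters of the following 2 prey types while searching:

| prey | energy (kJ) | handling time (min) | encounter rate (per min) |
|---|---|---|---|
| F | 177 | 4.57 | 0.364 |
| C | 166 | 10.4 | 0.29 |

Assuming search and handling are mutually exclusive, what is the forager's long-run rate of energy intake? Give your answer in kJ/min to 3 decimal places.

19.820 kJ/min

R = (0.364×177 + 0.29×166) / (1 + 0.364×4.57 + 0.29×10.4) = 112.6/5.679 = 19.82 kJ/min.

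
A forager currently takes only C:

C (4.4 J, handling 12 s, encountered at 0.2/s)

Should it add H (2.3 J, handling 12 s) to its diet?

No

On C alone, R = ΣλE/(1+Σλh) = 0.88/3.4 = 0.2588 J/s.
Profitability of H: 2.3/12 = 0.1917 J/s.
Since 0.1917 < R, time spent handling H is better spent searching.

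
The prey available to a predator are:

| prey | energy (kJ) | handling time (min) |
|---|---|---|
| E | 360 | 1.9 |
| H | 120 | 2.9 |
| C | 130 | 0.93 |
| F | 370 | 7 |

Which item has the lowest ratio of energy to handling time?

H

In descending order of E/h:
E: 360/1.9 = 189 kJ/min
C: 130/0.93 = 140 kJ/min
F: 370/7 = 52.9 kJ/min
H: 120/2.9 = 41.4 kJ/min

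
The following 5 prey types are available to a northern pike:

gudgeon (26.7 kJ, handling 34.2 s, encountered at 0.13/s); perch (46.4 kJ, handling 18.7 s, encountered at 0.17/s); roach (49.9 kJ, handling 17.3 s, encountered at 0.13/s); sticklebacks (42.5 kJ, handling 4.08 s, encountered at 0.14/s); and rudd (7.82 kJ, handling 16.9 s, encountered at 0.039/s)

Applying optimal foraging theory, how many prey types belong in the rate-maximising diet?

Profitabilities (E/h, kJ/s): sticklebacks 10.4, roach 2.88, perch 2.48, gudgeon 0.781, rudd 0.463. Add prey in this order while the next type's profitability exceeds the intake rate on those already taken.
Rate on top 1: 3.787. roach: 2.88 < 3.787 → exclude; stop.
Optimal diet: sticklebacks — 1 of 5 types.

1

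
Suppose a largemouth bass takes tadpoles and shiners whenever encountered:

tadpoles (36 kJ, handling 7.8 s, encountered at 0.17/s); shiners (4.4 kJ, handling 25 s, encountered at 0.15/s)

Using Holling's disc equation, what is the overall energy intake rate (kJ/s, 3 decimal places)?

R = Σλ_iE_i / (1 + Σλ_ih_i)
Numerator: 0.17×36 + 0.15×4.4 = 6.78
Denominator: 1 + 0.17×7.8 + 0.15×25 = 6.076
R = 6.78/6.076 = 1.116 kJ/s

1.116 kJ/s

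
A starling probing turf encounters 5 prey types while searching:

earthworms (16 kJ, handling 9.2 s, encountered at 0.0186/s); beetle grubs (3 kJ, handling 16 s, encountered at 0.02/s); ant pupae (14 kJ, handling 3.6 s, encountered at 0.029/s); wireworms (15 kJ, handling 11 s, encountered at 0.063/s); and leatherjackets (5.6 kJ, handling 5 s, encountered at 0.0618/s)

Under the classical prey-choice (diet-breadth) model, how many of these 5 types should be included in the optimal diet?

Profitabilities (E/h, kJ/s): ant pupae 3.89, earthworms 1.74, wireworms 1.36, leatherjackets 1.12, beetle grubs 0.188. Add prey in this order while the next type's profitability exceeds the intake rate on those already taken.
Rate on top 1: 0.3676. earthworms: 1.74 > 0.3676 → include.
Rate on top 2: 0.5516. wireworms: 1.36 > 0.5516 → include.
Rate on top 3: 0.8375. leatherjackets: 1.12 > 0.8375 → include.
Rate on top 4: 0.8758. beetle grubs: 0.188 < 0.8758 → exclude; stop.
Optimal diet: ant pupae, earthworms, wireworms, leatherjackets — 4 of 5 types.

4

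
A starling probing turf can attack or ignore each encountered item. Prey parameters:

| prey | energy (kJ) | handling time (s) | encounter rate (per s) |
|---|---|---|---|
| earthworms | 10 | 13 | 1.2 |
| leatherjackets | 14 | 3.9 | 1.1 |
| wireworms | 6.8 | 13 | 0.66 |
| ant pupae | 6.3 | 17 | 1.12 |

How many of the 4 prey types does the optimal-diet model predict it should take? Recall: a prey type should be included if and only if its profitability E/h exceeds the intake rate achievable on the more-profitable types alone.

1

Profitabilities (E/h, kJ/s): leatherjackets 3.59, earthworms 0.769, wireworms 0.523, ant pupae 0.371. Add prey in this order while the next type's profitability exceeds the intake rate on those already taken.
Rate on top 1: 2.911. earthworms: 0.769 < 2.911 → exclude; stop.
Optimal diet: leatherjackets — 1 of 4 types.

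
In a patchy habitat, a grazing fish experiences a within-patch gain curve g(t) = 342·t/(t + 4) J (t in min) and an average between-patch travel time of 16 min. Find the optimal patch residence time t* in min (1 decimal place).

By the marginal value theorem, leave when the instantaneous gain rate g'(t) equals the habitat-wide average g(t)/(T + t).
g'(t) = 342·4/(t + 4)². Setting 342·4/(t+4)² = 342t/[(t+4)(16+t)] gives 4(16+t) = t(t+4), so t² = 4×16 = 64.
t* = √64 = 8 min.

8.0 min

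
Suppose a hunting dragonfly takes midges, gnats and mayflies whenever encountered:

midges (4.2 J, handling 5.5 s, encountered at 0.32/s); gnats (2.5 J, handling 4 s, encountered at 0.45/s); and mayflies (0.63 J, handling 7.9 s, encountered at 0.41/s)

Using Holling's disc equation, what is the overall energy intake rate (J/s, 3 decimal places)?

0.350 J/s

Energy encountered per unit search time: 0.32×4.2 + 0.45×2.5 + 0.41×0.63 = 2.727 J/s.
Handling time per unit search time: 0.32×5.5 + 0.45×4 + 0.41×7.9 = 6.799.
Rate = 2.727/(1 + 6.799) = 0.3497 J/s.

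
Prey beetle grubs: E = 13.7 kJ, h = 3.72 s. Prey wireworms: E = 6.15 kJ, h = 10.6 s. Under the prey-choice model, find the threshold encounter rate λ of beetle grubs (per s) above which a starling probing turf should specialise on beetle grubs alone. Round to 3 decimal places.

0.050 per s

At the threshold, the rate on beetle grubs alone equals the profitability of wireworms: λ·13.7/(1 + λ·3.72) = 6.15/10.6 = 0.5802.
Rearranging, λ(13.7 − 0.5802×3.72) = 0.5802, so λ = 0.5802/11.54 = 0.05027 per s.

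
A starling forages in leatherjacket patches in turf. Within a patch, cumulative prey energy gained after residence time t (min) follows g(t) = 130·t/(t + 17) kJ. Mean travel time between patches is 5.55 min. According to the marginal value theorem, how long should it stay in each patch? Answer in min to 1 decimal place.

9.7 min

By the marginal value theorem, leave when the instantaneous gain rate g'(t) equals the habitat-wide average g(t)/(T + t).
g'(t) = 130·17/(t + 17)². Setting 130·17/(t+17)² = 130t/[(t+17)(5.55+t)] gives 17(5.55+t) = t(t+17), so t² = 17×5.55 = 94.35.
t* = √94.35 = 9.713 min.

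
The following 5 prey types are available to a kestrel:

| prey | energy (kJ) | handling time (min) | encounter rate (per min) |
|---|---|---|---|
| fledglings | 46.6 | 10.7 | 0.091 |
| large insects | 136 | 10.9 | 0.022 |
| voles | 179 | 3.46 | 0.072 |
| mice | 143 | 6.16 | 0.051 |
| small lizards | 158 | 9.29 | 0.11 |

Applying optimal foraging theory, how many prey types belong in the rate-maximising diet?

3

E/h in descending order: voles 51.7, mice 23.2, small lizards 17, large insects 12.5, fledglings 4.36 kJ/min. The optimal diet is the largest prefix of this list for which every included type satisfies E_i/h_i > R on the types above it.
Rate on top 1: 10.32. mice: 23.2 > 10.32 → include.
Rate on top 2: 12.91. small lizards: 17 > 12.91 → include.
Rate on top 3: 14.53. large insects: 12.5 < 14.53 → exclude; stop.
Optimal diet: voles, mice, small lizards — 3 of 5 types.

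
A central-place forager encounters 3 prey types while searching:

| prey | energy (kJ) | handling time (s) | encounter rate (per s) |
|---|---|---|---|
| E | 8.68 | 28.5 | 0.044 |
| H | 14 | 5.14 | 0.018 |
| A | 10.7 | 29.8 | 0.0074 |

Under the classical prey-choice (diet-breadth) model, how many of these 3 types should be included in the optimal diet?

3

Rank by E/h (kJ/s): H 2.72, A 0.359, E 0.305. Include each in turn until the next type's E/h falls below the running intake rate.
Rate on top 1: 0.2307. A: 0.359 > 0.2307 → include.
Rate on top 2: 0.2522. E: 0.305 > 0.2522 → include.
Optimal diet: H, A, E — 3 of 3 types.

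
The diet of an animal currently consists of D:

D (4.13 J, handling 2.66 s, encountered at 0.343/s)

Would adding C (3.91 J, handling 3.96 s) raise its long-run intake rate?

Current rate: (0.343×4.13)/(1 + 0.343×2.66) = 0.7407 J/s.
Profitability of C: 3.91/3.96 = 0.9874 J/s.
0.9874 > 0.7407, so adding C raises the average — include it.

Yes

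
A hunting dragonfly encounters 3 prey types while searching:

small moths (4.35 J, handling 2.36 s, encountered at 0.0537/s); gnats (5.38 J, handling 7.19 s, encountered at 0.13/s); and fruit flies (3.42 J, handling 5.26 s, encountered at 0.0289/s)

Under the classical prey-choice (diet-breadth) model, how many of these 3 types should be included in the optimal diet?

Profitabilities (E/h, J/s): small moths 1.84, gnats 0.748, fruit flies 0.65. Add prey in this order while the next type's profitability exceeds the intake rate on those already taken.
Rate on top 1: 0.2073. gnats: 0.748 > 0.2073 → include.
Rate on top 2: 0.4526. fruit flies: 0.65 > 0.4526 → include.
Optimal diet: small moths, gnats, fruit flies — 3 of 3 types.

3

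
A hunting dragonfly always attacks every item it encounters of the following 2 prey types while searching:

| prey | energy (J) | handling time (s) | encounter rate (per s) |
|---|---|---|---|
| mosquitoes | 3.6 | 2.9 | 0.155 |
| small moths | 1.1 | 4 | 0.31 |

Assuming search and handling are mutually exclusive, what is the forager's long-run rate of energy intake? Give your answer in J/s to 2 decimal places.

R = (0.155×3.6 + 0.31×1.1) / (1 + 0.155×2.9 + 0.31×4) = 0.899/2.689 = 0.3343 J/s.

0.33 J/s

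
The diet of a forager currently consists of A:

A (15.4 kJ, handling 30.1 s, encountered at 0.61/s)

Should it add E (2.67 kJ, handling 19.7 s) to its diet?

Current rate: (0.61×15.4)/(1 + 0.61×30.1) = 0.4852 kJ/s.
Profitability of E: 2.67/19.7 = 0.1355 kJ/s.
Since 0.1355 < R, time spent handling E is better spent searching.

No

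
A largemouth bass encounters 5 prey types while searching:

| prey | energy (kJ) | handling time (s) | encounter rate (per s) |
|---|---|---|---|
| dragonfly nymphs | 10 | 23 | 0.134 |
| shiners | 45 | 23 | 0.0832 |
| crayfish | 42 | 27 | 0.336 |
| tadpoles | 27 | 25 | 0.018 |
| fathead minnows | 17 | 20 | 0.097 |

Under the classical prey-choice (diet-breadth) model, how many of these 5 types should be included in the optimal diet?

2

Rank by E/h (kJ/s): shiners 1.96, crayfish 1.56, tadpoles 1.08, fathead minnows 0.85, dragonfly nymphs 0.435. Include each in turn until the next type's E/h falls below the running intake rate.
Rate on top 1: 1.285. crayfish: 1.56 > 1.285 → include.
Rate on top 2: 1.49. tadpoles: 1.08 < 1.49 → exclude; stop.
Optimal diet: shiners, crayfish — 2 of 5 types.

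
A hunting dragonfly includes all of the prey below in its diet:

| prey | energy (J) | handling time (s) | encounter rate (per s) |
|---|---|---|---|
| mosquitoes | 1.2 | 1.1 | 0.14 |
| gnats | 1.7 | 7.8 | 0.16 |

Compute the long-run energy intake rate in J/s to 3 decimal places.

Energy encountered per unit search time: 0.14×1.2 + 0.16×1.7 = 0.44 J/s.
Handling time per unit search time: 0.14×1.1 + 0.16×7.8 = 1.402.
Rate = 0.44/(1 + 1.402) = 0.1832 J/s.

0.183 J/s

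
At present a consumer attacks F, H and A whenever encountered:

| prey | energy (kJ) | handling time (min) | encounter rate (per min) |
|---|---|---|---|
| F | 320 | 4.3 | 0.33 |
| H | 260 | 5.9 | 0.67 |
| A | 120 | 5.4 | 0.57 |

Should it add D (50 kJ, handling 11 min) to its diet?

Intake rate on the current diet: R = (0.33×320 + 0.67×260 + 0.57×120) / (1 + 0.33×4.3 + 0.67×5.9 + 0.57×5.4) = 348.2/9.45 = 36.85 kJ/min.
Profitability of D: 50/11 = 4.545 kJ/min.
Since 4.545 < R, time spent handling D is better spent searching.

No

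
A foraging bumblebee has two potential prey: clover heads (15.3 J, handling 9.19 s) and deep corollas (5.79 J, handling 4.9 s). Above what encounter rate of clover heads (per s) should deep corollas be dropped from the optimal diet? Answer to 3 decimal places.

At the threshold, the rate on clover heads alone equals the profitability of deep corollas: λ·15.3/(1 + λ·9.19) = 5.79/4.9 = 1.182.
Rearranging, λ(15.3 − 1.182×9.19) = 1.182, so λ = 1.182/4.441 = 0.2661 per s.

0.266 per s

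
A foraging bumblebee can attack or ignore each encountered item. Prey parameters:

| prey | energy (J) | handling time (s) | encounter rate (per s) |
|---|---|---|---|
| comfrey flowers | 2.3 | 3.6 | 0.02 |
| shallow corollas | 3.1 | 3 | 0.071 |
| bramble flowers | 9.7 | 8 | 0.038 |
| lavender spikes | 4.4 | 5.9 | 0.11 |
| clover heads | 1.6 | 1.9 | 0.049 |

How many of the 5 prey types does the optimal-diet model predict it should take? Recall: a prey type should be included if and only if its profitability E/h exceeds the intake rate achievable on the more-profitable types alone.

5

E/h in descending order: bramble flowers 1.21, shallow corollas 1.03, clover heads 0.842, lavender spikes 0.746, comfrey flowers 0.639 J/s. The optimal diet is the largest prefix of this list for which every included type satisfies E_i/h_i > R on the types above it.
Rate on top 1: 0.2827. shallow corollas: 1.03 > 0.2827 → include.
Rate on top 2: 0.3881. clover heads: 0.842 > 0.3881 → include.
Rate on top 3: 0.4143. lavender spikes: 0.746 > 0.4143 → include.
Rate on top 4: 0.5095. comfrey flowers: 0.639 > 0.5095 → include.
Optimal diet: bramble flowers, shallow corollas, clover heads, lavender spikes, comfrey flowers — 5 of 5 types.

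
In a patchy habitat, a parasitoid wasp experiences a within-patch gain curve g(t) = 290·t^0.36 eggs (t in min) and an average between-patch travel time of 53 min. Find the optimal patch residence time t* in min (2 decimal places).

29.81 min

Optimal t* satisfies g'(t*) = g(t*)/(T + t*).
g'(t) = 0.36·290·t^-0.64. Setting 0.36·290·t^-0.64 = 290·t^0.36/(53+t) gives 0.36(53+t) = t, so 0.64·t = 0.36×53.
t* = 0.36×53/0.64 = 29.81 min.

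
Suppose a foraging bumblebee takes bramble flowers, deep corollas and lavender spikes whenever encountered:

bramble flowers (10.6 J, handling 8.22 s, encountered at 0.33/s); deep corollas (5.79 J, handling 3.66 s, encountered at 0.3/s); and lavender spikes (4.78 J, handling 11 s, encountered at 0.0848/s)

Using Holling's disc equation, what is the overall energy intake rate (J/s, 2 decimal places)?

0.98 J/s

Energy encountered per unit search time: 0.33×10.6 + 0.3×5.79 + 0.0848×4.78 = 5.64 J/s.
Handling time per unit search time: 0.33×8.22 + 0.3×3.66 + 0.0848×11 = 4.743.
Rate = 5.64/(1 + 4.743) = 0.9821 J/s.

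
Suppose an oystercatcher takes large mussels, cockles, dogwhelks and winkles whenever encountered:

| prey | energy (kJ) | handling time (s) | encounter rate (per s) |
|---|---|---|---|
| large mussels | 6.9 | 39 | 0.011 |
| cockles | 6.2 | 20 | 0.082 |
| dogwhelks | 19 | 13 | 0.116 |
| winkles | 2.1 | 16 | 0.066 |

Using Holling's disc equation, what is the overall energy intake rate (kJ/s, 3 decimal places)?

0.520 kJ/s

R = (0.011×6.9 + 0.082×6.2 + 0.116×19 + 0.066×2.1) / (1 + 0.011×39 + 0.082×20 + 0.116×13 + 0.066×16) = 2.927/5.633 = 0.5196 kJ/s.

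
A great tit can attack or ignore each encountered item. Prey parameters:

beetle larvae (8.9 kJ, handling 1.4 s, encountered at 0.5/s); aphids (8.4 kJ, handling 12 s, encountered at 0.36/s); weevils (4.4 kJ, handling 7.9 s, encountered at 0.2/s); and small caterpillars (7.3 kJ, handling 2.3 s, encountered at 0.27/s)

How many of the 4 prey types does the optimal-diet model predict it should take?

Profitabilities (E/h, kJ/s): beetle larvae 6.36, small caterpillars 3.17, aphids 0.7, weevils 0.557. Add prey in this order while the next type's profitability exceeds the intake rate on those already taken.
Rate on top 1: 2.618. small caterpillars: 3.17 > 2.618 → include.
Rate on top 2: 2.766. aphids: 0.7 < 2.766 → exclude; stop.
Optimal diet: beetle larvae, small caterpillars — 2 of 4 types.

2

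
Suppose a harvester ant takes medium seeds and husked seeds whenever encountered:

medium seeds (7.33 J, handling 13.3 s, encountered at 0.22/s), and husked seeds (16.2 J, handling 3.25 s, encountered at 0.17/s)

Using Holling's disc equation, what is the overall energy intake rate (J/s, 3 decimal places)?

R = (0.22×7.33 + 0.17×16.2) / (1 + 0.22×13.3 + 0.17×3.25) = 4.367/4.479 = 0.975 J/s.

0.975 J/s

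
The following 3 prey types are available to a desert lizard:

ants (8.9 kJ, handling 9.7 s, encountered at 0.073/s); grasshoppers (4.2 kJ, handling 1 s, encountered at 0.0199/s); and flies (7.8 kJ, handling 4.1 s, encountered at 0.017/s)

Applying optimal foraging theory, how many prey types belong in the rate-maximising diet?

Profitabilities (E/h, kJ/s): grasshoppers 4.2, flies 1.9, ants 0.918. Add prey in this order while the next type's profitability exceeds the intake rate on those already taken.
Rate on top 1: 0.08195. flies: 1.9 > 0.08195 → include.
Rate on top 2: 0.1984. ants: 0.918 > 0.1984 → include.
Optimal diet: grasshoppers, flies, ants — 3 of 3 types.

3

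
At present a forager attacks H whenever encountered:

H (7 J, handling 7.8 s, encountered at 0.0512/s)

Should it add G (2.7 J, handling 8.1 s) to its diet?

Intake rate on the current diet: R = (0.0512×7) / (1 + 0.0512×7.8) = 0.3584/1.399 = 0.2561 J/s.
Profitability of G: 2.7/8.1 = 0.3333 J/s.
0.3333 > 0.2561, so adding G raises the average — include it.

Yes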